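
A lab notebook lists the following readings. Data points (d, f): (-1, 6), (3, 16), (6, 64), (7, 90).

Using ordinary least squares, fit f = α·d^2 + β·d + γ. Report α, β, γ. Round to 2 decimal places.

Compute the Gram sums: Σd^2·d^2 = 3779, Σd^2·d = 585, Σd^2 = 95, Σd·d = 95, Σd = 15, Σ1 = 4.
For Aᵀf: Σd^2·f = 6864, Σd·f = 1056, Σf = 176.
Normal equations: [[3779, 585, 95]; [585, 95, 15]; [95, 15, 4]]·[α, β, γ]ᵀ = [6864, 1056, 176]ᵀ.
Solving the 3×3 system (Gaussian elimination) gives α = 671/334, β = -2739/1670, γ = 407/167.

α = 2.01, β = -1.64, γ = 2.44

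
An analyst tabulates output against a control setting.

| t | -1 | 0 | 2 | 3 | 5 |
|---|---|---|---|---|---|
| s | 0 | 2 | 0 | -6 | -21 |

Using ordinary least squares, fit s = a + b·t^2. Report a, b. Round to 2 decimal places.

Normal-equation sums: Σ1 = 5, Σt^2 = 39, Σt^2·t^2 = 723.
Moment sums: Σs = -25, Σt^2·s = -579.
MᵀM·[a, b]ᵀ = Mᵀs becomes [[5, 39]; [39, 723]]·[a, b]ᵀ = [-25, -579]ᵀ.
Δ = 5·723 − 39² = 2094.
a = ((-25)·723 − 39·(-579))/2094 = 751/349; b = (5·(-579) − 39·(-25))/2094 = -320/349.

a = 2.15, b = -0.92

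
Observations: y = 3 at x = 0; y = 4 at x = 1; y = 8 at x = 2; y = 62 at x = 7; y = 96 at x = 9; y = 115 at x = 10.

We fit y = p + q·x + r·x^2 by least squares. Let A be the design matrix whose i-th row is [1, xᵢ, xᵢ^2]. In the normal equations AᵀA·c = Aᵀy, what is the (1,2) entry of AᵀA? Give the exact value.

29

Row 1 ↔ basis 1, column 2 ↔ basis x, so (AᵀA)_{1,2} = Σᵢ x = (1)·(0) + (1)·(1) + (1)·(2) + (1)·(7) + (1)·(9) + (1)·(10) = 29.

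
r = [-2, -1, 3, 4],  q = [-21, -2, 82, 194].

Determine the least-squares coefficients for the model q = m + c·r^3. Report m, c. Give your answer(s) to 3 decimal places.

m = 1.836, c = 2.996

Setting ∂/∂m … = 0 gives: 4·m + 82·c = 253;  82·m + 4890·c = 14800.
(Σ1 = 4, Σr^3 = 82, Σr^3·r^3 = 4890, Σq = 253, Σr^3·q = 14800.)
Eliminating c: 4890·(row 1) − 82·(row 2) gives 12836·m = 4890·253 − 82·14800 = 23570, so m = 11785/6418.
Then c = (14800 − 82·(11785/6418))/4890 = 19227/6418.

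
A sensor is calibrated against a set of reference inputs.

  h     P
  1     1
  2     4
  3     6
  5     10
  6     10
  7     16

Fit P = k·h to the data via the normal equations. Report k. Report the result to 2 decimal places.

The normal system MᵀM·[k]ᵀ = MᵀP is [[124]]·[k]ᵀ = [249]ᵀ.
Hence k = 249 / 124 ≈ 2.00806.

k = 2.01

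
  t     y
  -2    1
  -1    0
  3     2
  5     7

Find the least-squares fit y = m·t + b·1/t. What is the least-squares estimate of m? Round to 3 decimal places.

m = 1.252

Forming XᵀX = [[39, 4]; [4, 1261/900]] and Xᵀy = [39, 47/30]ᵀ gives XᵀX·[m, b]ᵀ = Xᵀy.
Determinant 39·(1261/900) − 4² = 11593/300.
m = (39·(1261/900) − 4·(47/30))/(11593/300) = 14513/11593; b = (39·(47/30) − 4·39)/(11593/300) = -28470/11593.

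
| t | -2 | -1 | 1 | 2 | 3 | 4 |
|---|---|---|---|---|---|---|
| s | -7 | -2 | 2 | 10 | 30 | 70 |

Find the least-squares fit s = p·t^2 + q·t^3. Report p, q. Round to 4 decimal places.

Setting ∂/∂p … = 0 gives: 371·p + 1267·q = 1402;  1267·p + 4955·q = 5430.
Determinant 371·4955 − 1267² = 233016.
p = (1402·4955 − 1267·5430)/233016 = 16775/58254; q = (371·5430 − 1267·1402)/233016 = 8507/8322.

p = 0.2880, q = 1.0222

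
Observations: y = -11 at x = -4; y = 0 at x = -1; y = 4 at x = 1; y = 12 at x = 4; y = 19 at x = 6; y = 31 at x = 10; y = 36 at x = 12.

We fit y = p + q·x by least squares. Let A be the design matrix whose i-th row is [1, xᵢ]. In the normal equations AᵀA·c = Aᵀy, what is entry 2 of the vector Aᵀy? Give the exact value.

952

Entry 2 ↔ basis x, so (Aᵀy)_{2} = Σᵢ (x)·yᵢ = (-4)·(-11) + (-1)·(0) + (1)·(4) + (4)·(12) + (6)·(19) + (10)·(31) + (12)·(36) = 952.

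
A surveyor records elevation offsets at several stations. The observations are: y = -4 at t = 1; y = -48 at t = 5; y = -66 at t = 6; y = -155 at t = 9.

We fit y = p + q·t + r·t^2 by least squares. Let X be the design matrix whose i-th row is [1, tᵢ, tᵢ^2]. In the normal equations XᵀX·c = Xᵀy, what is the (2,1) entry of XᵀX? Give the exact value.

Row 2 ↔ basis t, column 1 ↔ basis 1, so (XᵀX)_{2,1} = Σᵢ t = (1)·(1) + (5)·(1) + (6)·(1) + (9)·(1) = 21.

21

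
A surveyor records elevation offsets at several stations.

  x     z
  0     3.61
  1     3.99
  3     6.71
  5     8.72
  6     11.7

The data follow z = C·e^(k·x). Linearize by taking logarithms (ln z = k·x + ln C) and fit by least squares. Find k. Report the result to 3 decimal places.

Taking logs, ln z = k·x + ln C, so regress ln z on x.
XᵀX = [[71.0000, 15.0000]; [15.0000, 5]], rhs = [32.6802, 9.1963]ᵀ  (here Σx = 15.0000, Σ(x)² = 71.0000, Σln z = 9.1963, Σx·ln z = 32.6802).
Slope k = (n·Σx·ln z − Σx·Σln z)/(n·Σ(x)² − (Σx)²) = (5·32.6802 − 15.0000·9.1963)/130.0000 = 0.19582; ln C = (Σln z − k·Σx)/n = 1.25180.

k = 0.196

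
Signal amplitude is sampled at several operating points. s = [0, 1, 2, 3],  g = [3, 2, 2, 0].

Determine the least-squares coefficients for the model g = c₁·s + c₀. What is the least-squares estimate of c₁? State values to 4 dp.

c₁ = -0.9000

Compute the Gram sums: Σs·s = 14, Σs = 6, Σ1 = 4.
Right-hand side: Σs·g = 6, Σg = 7.
Determinant 14·4 − 6² = 20.
c₁ = (6·4 − 6·7)/20 = -9/10; c₀ = (14·7 − 6·6)/20 = 31/10.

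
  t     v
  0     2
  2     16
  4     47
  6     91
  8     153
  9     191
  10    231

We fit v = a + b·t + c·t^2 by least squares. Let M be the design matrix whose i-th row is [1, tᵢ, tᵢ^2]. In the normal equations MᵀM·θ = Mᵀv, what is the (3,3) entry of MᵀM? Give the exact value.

Row 3 ↔ basis t^2, column 3 ↔ basis t^2, so (MᵀM)_{3,3} = Σᵢ (t^2)·(t^2) = (0)·(0) + (4)·(4) + (16)·(16) + (36)·(36) + (64)·(64) + (81)·(81) + (100)·(100) = 22225.

22225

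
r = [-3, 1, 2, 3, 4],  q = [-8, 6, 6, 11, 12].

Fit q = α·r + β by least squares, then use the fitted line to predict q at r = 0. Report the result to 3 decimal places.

q̂ = 1.315

Compute the Gram sums: Σr·r = 39, Σr = 7, Σ1 = 5.
And Σr·q = 123, Σq = 27.
Normal equations: [[39, 7]; [7, 5]]·[α, β]ᵀ = [123, 27]ᵀ.
Eliminating β: 5·(row 1) − 7·(row 2) gives 146·α = 5·123 − 7·27 = 426, so α = 213/73.
Then β = (27 − 7·(213/73))/5 = 96/73.
At r = 0: q̂ = (213/73)·(0) + (96/73)·(1) = 96/73.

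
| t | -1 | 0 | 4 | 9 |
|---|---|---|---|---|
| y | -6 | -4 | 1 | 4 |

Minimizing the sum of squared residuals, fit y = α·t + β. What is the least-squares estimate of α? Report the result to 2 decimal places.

α = 0.98

Forming XᵀX = [[98, 12]; [12, 4]] and Xᵀy = [46, -5]ᵀ gives XᵀX·[α, β]ᵀ = Xᵀy.
det = 98·4 − 12² = 248.
α = (46·4 − 12·(-5))/248 = 61/62; β = (98·(-5) − 12·46)/248 = -521/124.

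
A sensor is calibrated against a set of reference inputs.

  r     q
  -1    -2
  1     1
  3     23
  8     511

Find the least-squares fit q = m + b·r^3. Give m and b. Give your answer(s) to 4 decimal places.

m = -1.6342, b = 1.0010

The normal equations are: 4·m + 539·b = 533;  539·m + 262875·b = 262256.
Determinant 4·262875 − 539² = 760979.
m = (533·262875 − 539·262256)/760979 = -1243609/760979; b = (4·262256 − 539·533)/760979 = 761737/760979.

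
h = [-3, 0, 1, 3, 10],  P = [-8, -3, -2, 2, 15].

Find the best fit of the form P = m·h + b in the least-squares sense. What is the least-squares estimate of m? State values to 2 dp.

Setting ∂/∂m … = 0 gives: 119·m + 11·b = 178;  11·m + 5·b = 4.
(Σh·h = 119, Σh = 11, Σ1 = 5, Σh·P = 178, ΣP = 4.)
Determinant 119·5 − 11² = 474.
m = (178·5 − 11·4)/474 = 141/79; b = (119·4 − 11·178)/474 = -247/79.

m = 1.78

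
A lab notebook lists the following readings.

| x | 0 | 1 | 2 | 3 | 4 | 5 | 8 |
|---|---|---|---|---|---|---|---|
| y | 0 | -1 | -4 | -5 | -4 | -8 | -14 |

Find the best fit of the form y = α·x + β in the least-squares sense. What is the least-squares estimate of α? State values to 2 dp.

α = -1.70

From the data, Σx·x = 119, Σx = 23, Σ1 = 7.
Right-hand side: Σx·y = -192, Σy = -36.
MᵀM·[α, β]ᵀ = Mᵀy becomes [[119, 23]; [23, 7]]·[α, β]ᵀ = [-192, -36]ᵀ.
Eliminating β: 7·(row 1) − 23·(row 2) gives 304·α = 7·(-192) − 23·(-36) = -516, so α = -129/76.
Then β = ((-36) − 23·(-129/76))/7 = 33/76.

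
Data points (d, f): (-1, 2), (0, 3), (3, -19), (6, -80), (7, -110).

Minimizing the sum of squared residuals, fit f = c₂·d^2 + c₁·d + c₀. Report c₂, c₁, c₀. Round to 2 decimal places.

Compute the Gram sums: Σd^2·d^2 = 3779, Σd^2·d = 585, Σd^2 = 95, Σd·d = 95, Σd = 15, Σ1 = 5.
Right-hand side: Σd^2·f = -8439, Σd·f = -1309, Σf = -204.
Inverting the 3×3 Gram matrix, [c₂, c₁, c₀]ᵀ = [-127/58, -1163/1450, 2327/725]ᵀ.

c₂ = -2.19, c₁ = -0.80, c₀ = 3.21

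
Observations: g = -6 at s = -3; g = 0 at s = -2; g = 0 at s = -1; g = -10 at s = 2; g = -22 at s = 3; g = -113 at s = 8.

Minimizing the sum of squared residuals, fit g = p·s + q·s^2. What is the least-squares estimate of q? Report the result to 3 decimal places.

With design matrix X, XᵀX = [[91, 511]; [511, 4291]] and Xᵀg = [-972, -7524]ᵀ.
Eliminating q: 4291·(row 1) − 511·(row 2) gives 129360·p = 4291·(-972) − 511·(-7524) = -326088, so p = -1941/770.
Then q = ((-7524) − 511·(-1941/770))/4291 = -1119/770.

q = -1.453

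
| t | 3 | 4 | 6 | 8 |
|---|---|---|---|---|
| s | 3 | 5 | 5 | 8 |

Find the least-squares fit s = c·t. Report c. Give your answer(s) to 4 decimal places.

c = 0.9840

With design matrix M, MᵀM = [[125]] and Mᵀs = [123]ᵀ.
Hence c = 123 / 125 ≈ 0.984.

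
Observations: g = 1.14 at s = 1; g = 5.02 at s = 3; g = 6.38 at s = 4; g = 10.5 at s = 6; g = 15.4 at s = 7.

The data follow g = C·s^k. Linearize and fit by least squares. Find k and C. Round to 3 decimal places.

k = 1.289, C = 1.142

Taking logs, ln g = k·ln s + ln C, so regress ln g on ln s.
Σln s = 6.2226, Σ(ln s)² = 10.1257, Σln g = 8.6834, Σln s·ln g = 13.8755.
Normal system: [[10.1257, 6.2226]; [6.2226, 5]]·[k, ln C]ᵀ = [13.8755, 8.6834]ᵀ.
Slope k = (n·Σln s·ln g − Σln s·Σln g)/(n·Σ(ln s)² − (Σln s)²) = (5·13.8755 − 6.2226·8.6834)/11.9082 = 1.28857; ln C = (Σln g − k·Σln s)/n = 0.13302, so C = exp(0.13302) = 1.14228.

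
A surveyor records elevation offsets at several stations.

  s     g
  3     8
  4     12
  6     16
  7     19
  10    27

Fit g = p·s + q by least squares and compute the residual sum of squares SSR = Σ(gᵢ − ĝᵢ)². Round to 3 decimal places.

Forming MᵀM = [[210, 30]; [30, 5]] and Mᵀg = [571, 82]ᵀ gives MᵀM·[p, q]ᵀ = Mᵀg.
det = 210·5 − 30² = 150.
p = (571·5 − 30·82)/150 = 79/30; q = (210·82 − 30·571)/150 = 3/5.
Residuals: -1/2, 13/15, -2/5, -1/30, 1/15; SSR = 7/6.

SSR = 1.167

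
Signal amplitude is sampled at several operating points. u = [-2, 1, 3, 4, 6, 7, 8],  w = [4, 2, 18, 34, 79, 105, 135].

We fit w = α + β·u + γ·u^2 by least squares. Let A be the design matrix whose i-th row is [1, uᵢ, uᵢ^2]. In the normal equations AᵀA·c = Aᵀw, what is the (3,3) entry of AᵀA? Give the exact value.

Row 3 ↔ basis u^2, column 3 ↔ basis u^2, so (AᵀA)_{3,3} = Σᵢ (u^2)·(u^2) = (4)·(4) + (1)·(1) + (9)·(9) + (16)·(16) + (36)·(36) + (49)·(49) + (64)·(64) = 8147.

8147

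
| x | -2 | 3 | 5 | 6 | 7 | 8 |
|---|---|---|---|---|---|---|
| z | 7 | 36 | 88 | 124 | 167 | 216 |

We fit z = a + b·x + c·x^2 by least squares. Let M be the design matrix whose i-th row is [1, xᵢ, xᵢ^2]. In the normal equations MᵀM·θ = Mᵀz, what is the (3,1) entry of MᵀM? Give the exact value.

187

Row 3 ↔ basis x^2, column 1 ↔ basis 1, so (MᵀM)_{3,1} = Σᵢ x^2 = (4)·(1) + (9)·(1) + (25)·(1) + (36)·(1) + (49)·(1) + (64)·(1) = 187.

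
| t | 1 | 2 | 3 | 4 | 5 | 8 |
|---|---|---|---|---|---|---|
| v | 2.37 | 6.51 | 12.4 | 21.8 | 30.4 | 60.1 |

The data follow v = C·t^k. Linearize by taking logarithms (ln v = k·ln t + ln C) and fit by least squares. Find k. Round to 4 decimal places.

k = 1.5815

Let Y = ln v. Fitting Y = k·ln t + ln C by least squares:
Sums: Σln t = 6.8669, Σ(ln t)² = 10.5236, Σln v = 15.8463, Σln t·ln v = 22.3497.
Normal system: [[10.5236, 6.8669]; [6.8669, 6]]·[k, ln C]ᵀ = [22.3497, 15.8463]ᵀ.
Δ = 10.5236·6 − (6.8669)² = 15.9867; k = (22.3497·6 − 6.8669·15.8463)/15.9867 = 1.58147, ln C = (10.5236·15.8463 − 6.8669·22.3497)/15.9867 = 0.83107.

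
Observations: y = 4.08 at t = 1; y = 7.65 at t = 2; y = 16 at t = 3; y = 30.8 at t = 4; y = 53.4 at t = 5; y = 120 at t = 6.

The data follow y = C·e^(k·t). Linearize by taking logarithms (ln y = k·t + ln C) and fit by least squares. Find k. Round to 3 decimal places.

With ln yᵢ as the transformed response and tᵢ as the regressor:
AᵀA = [[91.0000, 21.0000]; [21.0000, 6]], rhs = [76.1173, 18.4062]ᵀ  (here Σt = 21.0000, Σ(t)² = 91.0000, Σln y = 18.4062, Σt·ln y = 76.1173).
Solving (det = 105.0000): k = 0.66832, ln C = 0.72858.

k = 0.668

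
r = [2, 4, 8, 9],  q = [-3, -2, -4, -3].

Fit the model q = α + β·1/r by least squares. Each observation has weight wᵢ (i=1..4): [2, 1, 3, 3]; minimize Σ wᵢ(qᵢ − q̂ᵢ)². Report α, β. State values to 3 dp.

Forming XᵀWX = [[9, 47/24]; [47/24, 1117/1728]] and XᵀWq = [-29, -6]ᵀ gives XᵀWX·[α, β]ᵀ = XᵀWq.
det = 9·(1117/1728) − (47/24)² = 571/288.
α = ((-29)·(1117/1728) − (47/24)·(-6))/(571/288) = -12089/3426; β = (9·(-6) − (47/24)·(-29))/(571/288) = 804/571.

α = -3.529, β = 1.408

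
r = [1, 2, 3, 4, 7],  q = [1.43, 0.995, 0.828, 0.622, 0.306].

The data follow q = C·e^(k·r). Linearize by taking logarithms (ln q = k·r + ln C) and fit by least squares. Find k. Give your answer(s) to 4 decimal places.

k = -0.2511

Taking logs, ln q = k·r + ln C, so regress ln q on r.
AᵀA = [[79.0000, 17.0000]; [17.0000, 5]], rhs = [-10.4070, -1.4951]ᵀ  (here Σr = 17.0000, Σ(r)² = 79.0000, Σln q = -1.4951, Σr·ln q = -10.4070).
Solving (det = 106.0000): k = -0.25112, ln C = 0.55480.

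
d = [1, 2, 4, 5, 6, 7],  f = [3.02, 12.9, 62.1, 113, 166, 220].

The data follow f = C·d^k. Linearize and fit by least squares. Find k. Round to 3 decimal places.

With ln fᵢ as the transformed response and ln dᵢ as the regressor:
Sums: Σln d = 7.4265, Σ(ln d)² = 11.9895, Σln f = 23.0242, Σln d·ln f = 34.7596.
Normal system: [[11.9895, 7.4265]; [7.4265, 6]]·[k, ln C]ᵀ = [34.7596, 23.0242]ᵀ.
Solving (det = 16.7835): k = 2.23833, ln C = 1.06687.

k = 2.238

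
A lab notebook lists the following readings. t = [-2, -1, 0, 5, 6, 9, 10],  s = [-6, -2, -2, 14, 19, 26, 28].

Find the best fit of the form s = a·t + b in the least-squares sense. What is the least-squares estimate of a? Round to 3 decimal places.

AᵀA·[a, b]ᵀ = Aᵀs reads: 247·a + 27·b = 712;  27·a + 7·b = 77.
(Σt·t = 247, Σt = 27, Σ1 = 7, Σt·s = 712, Σs = 77.)
Δ = 247·7 − 27² = 1000.
a = (712·7 − 27·77)/1000 = 581/200; b = (247·77 − 27·712)/1000 = -41/200.

a = 2.905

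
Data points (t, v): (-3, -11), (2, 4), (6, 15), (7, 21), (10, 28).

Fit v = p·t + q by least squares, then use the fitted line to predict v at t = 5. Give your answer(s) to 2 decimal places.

Setting ∂/∂p … = 0 gives: 198·p + 22·q = 558;  22·p + 5·q = 57.
Eliminating q: 5·(row 1) − 22·(row 2) gives 506·p = 5·558 − 22·57 = 1536, so p = 768/253.
Then q = (57 − 22·(768/253))/5 = -45/23.
At t = 5: v̂ = (768/253)·(5) + (-45/23)·(1) = 3345/253.

v̂ = 13.22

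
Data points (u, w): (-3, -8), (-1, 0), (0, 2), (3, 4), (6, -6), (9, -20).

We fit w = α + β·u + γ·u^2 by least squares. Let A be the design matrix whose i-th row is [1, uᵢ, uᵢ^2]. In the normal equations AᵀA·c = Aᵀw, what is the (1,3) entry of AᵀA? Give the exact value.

Row 1 ↔ basis 1, column 3 ↔ basis u^2, so (AᵀA)_{1,3} = Σᵢ u^2 = (1)·(9) + (1)·(1) + (1)·(0) + (1)·(9) + (1)·(36) + (1)·(81) = 136.

136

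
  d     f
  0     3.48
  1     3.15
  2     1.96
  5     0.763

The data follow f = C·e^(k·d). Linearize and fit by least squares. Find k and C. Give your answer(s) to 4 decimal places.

With ln fᵢ as the transformed response and dᵢ as the regressor:
XᵀX = [[30.0000, 8.0000]; [8.0000, 4]], rhs = [1.1408, 2.7969]ᵀ  (here Σd = 8.0000, Σ(d)² = 30.0000, Σln f = 2.7969, Σd·ln f = 1.1408).
Solving (det = 56.0000): k = -0.31807, ln C = 1.33536, so C = exp(1.33536) = 3.80135.

k = -0.3181, C = 3.8014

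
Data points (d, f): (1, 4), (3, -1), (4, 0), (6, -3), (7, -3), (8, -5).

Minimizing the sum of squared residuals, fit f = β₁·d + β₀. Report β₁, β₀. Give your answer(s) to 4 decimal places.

From the data, Σd·d = 175, Σd = 29, Σ1 = 6.
Moment sums: Σd·f = -78, Σf = -8.
So AᵀA·[β₁, β₀]ᵀ = Aᵀf: [[175, 29]; [29, 6]]·[β₁, β₀]ᵀ = [-78, -8]ᵀ.
Δ = 175·6 − 29² = 209.
β₁ = ((-78)·6 − 29·(-8))/209 = -236/209; β₀ = (175·(-8) − 29·(-78))/209 = 862/209.

β₁ = -1.1292, β₀ = 4.1244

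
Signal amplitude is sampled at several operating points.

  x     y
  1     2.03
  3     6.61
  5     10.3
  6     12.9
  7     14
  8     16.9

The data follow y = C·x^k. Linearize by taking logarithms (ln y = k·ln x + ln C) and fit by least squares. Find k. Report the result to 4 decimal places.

With ln yᵢ as the transformed response and ln xᵢ as the regressor:
Σln x = 8.5252, Σ(ln x)² = 15.1183, Σln y = 12.9524, Σln x·ln y = 21.4248.
Equations: 15.1183·k + 8.5252·ln C = 21.4248;  8.5252·k + 6·ln C = 12.9524.
Slope k = (n·Σln x·ln y − Σln x·Σln y)/(n·Σ(ln x)² − (Σln x)²) = (6·21.4248 − 8.5252·12.9524)/18.0313 = 1.00535; ln C = (Σln y − k·Σln x)/n = 0.73026.

k = 1.0054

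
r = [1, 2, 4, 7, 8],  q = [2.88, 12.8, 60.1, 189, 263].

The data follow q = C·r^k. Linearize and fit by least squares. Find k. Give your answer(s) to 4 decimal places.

Taking logs, ln q = k·ln r + ln C, so regress ln q on ln r.
Sums: Σln r = 6.1048, Σ(ln r)² = 10.5129, Σln q = 18.5171, Σln r·ln q = 29.2324.
Normal system: [[10.5129, 6.1048]; [6.1048, 5]]·[k, ln C]ᵀ = [29.2324, 18.5171]ᵀ.
Δ = 10.5129·5 − (6.1048)² = 15.2960; k = (29.2324·5 − 6.1048·18.5171)/15.2960 = 2.16516, ln C = (10.5129·18.5171 − 6.1048·29.2324)/15.2960 = 1.05986.

k = 2.1652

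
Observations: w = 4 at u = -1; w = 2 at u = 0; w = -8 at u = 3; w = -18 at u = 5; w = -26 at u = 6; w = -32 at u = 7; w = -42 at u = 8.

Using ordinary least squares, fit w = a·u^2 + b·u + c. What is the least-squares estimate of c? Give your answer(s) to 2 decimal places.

Normal-equation sums: Σu^2·u^2 = 8500, Σu^2·u = 1222, Σu^2 = 184, Σu·u = 184, Σu = 28, Σ1 = 7.
Right-hand side: Σu^2·w = -5710, Σu·w = -834, Σw = -120.
Row-reducing yields a = -2327/5361, b = -10651/5361, c = 3956/1787.

c = 2.21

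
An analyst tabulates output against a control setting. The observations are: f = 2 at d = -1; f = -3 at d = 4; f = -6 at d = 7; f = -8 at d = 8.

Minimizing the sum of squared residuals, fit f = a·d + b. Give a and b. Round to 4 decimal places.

The normal equations are: 130·a + 18·b = -120;  18·a + 4·b = -15.
Determinant 130·4 − 18² = 196.
a = ((-120)·4 − 18·(-15))/196 = -15/14; b = (130·(-15) − 18·(-120))/196 = 15/14.

a = -1.0714, b = 1.0714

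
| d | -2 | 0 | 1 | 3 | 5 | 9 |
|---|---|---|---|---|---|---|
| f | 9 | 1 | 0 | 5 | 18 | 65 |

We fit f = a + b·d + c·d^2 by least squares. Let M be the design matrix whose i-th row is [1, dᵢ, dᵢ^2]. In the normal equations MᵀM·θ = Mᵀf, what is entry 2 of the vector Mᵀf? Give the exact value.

672

Entry 2 ↔ basis d, so (Mᵀf)_{2} = Σᵢ (d)·fᵢ = (-2)·(9) + (0)·(1) + (1)·(0) + (3)·(5) + (5)·(18) + (9)·(65) = 672.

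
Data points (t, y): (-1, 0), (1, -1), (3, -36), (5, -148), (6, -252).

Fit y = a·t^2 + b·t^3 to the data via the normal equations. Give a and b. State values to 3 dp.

With design matrix X, XᵀX = [[2004, 11144]; [11144, 63012]] and Xᵀy = [-13097, -73905]ᵀ.
Determinant 2004·63012 − 11144² = 2087312.
a = ((-13097)·63012 − 11144·(-73905))/2087312 = -417711/521828; b = (2004·(-73905) − 11144·(-13097))/2087312 = -538163/521828.

a = -0.800, b = -1.031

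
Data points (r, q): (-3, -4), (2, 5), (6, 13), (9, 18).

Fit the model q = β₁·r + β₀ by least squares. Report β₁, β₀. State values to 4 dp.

AᵀA·[β₁, β₀]ᵀ = Aᵀq reads: 130·β₁ + 14·β₀ = 262;  14·β₁ + 4·β₀ = 32.
(Σr·r = 130, Σr = 14, Σ1 = 4, Σr·q = 262, Σq = 32.)
det = 130·4 − 14² = 324.
β₁ = (262·4 − 14·32)/324 = 50/27; β₀ = (130·32 − 14·262)/324 = 41/27.

β₁ = 1.8519, β₀ = 1.5185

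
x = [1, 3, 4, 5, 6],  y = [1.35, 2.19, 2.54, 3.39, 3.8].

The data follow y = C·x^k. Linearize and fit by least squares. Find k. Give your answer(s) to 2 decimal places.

Taking logs, ln y = k·ln x + ln C, so regress ln y on ln x.
AᵀA = [[8.9295, 5.8861]; [5.8861, 5]], rhs = [6.5103, 4.5720]ᵀ  (here Σln x = 5.8861, Σ(ln x)² = 8.9295, Σln y = 4.5720, Σln x·ln y = 6.5103).
Solving (det = 10.0010): k = 0.56397, ln C = 0.25049.

k = 0.56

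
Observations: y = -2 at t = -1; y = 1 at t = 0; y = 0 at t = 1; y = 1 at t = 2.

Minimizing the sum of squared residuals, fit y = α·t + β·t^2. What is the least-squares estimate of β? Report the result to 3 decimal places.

β = -0.455

The normal system MᵀM·[α, β]ᵀ = Mᵀy is [[6, 8]; [8, 18]]·[α, β]ᵀ = [4, 2]ᵀ.
Δ = 6·18 − 8² = 44.
α = (4·18 − 8·2)/44 = 14/11; β = (6·2 − 8·4)/44 = -5/11.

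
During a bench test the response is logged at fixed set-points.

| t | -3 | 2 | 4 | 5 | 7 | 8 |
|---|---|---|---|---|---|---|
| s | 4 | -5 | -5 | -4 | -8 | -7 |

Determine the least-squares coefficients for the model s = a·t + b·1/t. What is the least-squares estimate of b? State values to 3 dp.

b = -5.807

Forming MᵀM = [[167, 6]; [6, 352549/705600]] and Mᵀs = [-174, -6637/840]ᵀ gives MᵀM·[a, b]ᵀ = Mᵀs.
Determinant 167·(352549/705600) − 6² = 33474083/705600.
a = ((-174)·(352549/705600) − 6·(-6637/840))/(33474083/705600) = -27893046/33474083; b = (167·(-6637/840) − 6·(-174))/(33474083/705600) = -194391960/33474083.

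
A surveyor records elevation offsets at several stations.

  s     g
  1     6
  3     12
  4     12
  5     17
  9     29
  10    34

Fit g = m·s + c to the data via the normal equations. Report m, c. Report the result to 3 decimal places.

m = 3.087, c = 1.870

The normal system MᵀM·[m, c]ᵀ = Mᵀg is [[232, 32]; [32, 6]]·[m, c]ᵀ = [776, 110]ᵀ.
Δ = 232·6 − 32² = 368.
m = (776·6 − 32·110)/368 = 71/23; c = (232·110 − 32·776)/368 = 43/23.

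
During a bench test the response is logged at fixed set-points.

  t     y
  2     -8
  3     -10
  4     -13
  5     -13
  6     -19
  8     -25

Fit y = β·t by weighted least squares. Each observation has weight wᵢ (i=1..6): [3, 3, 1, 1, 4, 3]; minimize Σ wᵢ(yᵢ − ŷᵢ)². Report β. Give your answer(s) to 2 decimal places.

Forming MᵀWM = [[416]] and MᵀWy = [-1311]ᵀ gives MᵀWM·[β]ᵀ = MᵀWy.
β = (-1311)/416 = -3.15144.

β = -3.15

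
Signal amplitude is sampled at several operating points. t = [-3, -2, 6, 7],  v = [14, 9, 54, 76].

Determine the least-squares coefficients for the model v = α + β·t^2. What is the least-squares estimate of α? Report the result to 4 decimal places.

α = 1.6407

Setting ∂/∂α … = 0 gives: 4·α + 98·β = 153;  98·α + 3794·β = 5830.
(Σ1 = 4, Σt^2 = 98, Σt^2·t^2 = 3794, Σv = 153, Σt^2·v = 5830.)
Determinant 4·3794 − 98² = 5572.
α = (153·3794 − 98·5830)/5572 = 653/398; β = (4·5830 − 98·153)/5572 = 4163/2786.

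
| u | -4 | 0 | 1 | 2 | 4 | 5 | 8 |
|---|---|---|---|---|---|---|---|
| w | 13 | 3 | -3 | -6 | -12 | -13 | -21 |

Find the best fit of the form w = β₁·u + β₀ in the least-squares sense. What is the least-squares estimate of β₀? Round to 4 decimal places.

From the data, Σu·u = 126, Σu = 16, Σ1 = 7.
Moment sums: Σu·w = -348, Σw = -39.
Δ = 126·7 − 16² = 626.
β₁ = ((-348)·7 − 16·(-39))/626 = -906/313; β₀ = (126·(-39) − 16·(-348))/626 = 327/313.

β₀ = 1.0447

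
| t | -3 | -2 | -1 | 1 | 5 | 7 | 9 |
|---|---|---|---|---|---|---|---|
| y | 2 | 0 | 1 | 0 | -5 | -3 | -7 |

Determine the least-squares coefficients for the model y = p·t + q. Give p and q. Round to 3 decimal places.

With design matrix A, AᵀA = [[170, 16]; [16, 7]] and Aᵀy = [-116, -12]ᵀ.
det = 170·7 − 16² = 934.
p = ((-116)·7 − 16·(-12))/934 = -310/467; q = (170·(-12) − 16·(-116))/934 = -92/467.

p = -0.664, q = -0.197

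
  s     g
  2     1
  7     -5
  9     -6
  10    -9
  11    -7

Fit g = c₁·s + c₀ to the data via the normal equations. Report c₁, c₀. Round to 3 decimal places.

c₁ = -1.008, c₀ = 2.661

Compute the Gram sums: Σs·s = 355, Σs = 39, Σ1 = 5.
Moment sums: Σs·g = -254, Σg = -26.
Eliminating c₀: 5·(row 1) − 39·(row 2) gives 254·c₁ = 5·(-254) − 39·(-26) = -256, so c₁ = -128/127.
Then c₀ = ((-26) − 39·(-128/127))/5 = 338/127.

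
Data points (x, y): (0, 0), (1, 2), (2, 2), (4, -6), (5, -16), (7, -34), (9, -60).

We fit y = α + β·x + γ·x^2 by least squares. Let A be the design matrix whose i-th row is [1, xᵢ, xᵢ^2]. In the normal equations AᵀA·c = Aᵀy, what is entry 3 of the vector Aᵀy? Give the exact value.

Entry 3 ↔ basis x^2, so (Aᵀy)_{3} = Σᵢ (x^2)·yᵢ = (0)·(0) + (1)·(2) + (4)·(2) + (16)·(-6) + (25)·(-16) + (49)·(-34) + (81)·(-60) = -7012.

-7012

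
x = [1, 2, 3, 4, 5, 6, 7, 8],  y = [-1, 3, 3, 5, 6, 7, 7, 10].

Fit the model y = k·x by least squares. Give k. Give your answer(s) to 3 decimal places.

MᵀM·[k]ᵀ = Mᵀy reads: 204·k = 235.
(Σx·x = 204, Σx·y = 235.)
Hence k = 235 / 204 ≈ 1.15196.

k = 1.152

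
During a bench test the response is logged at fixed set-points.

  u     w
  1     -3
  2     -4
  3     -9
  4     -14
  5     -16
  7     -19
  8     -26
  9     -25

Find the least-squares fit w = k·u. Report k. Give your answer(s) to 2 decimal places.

With design matrix M, MᵀM = [[249]] and Mᵀw = [-740]ᵀ.
k = (-740)/249 = -2.97189.

k = -2.97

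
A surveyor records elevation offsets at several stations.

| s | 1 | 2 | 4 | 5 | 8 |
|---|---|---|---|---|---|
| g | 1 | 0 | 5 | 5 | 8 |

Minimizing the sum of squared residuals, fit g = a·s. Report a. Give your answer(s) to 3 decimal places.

Entries of XᵀX: Σs·s = 110.
Right-hand side: Σs·g = 110.
Normal equations: [[110]]·[a]ᵀ = [110]ᵀ.
Hence a = 110 / 110 ≈ 1.

a = 1.000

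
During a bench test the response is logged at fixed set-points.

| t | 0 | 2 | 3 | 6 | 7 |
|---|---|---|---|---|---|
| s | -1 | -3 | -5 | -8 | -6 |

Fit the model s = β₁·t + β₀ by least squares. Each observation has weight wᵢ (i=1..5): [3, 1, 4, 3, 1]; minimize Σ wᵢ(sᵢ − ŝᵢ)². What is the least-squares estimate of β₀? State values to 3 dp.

β₀ = -1.428

Setting ∂/∂β₁ … = 0 gives: 197·β₁ + 39·β₀ = -252;  39·β₁ + 12·β₀ = -56.
Δ = 197·12 − 39² = 843.
β₁ = ((-252)·12 − 39·(-56))/843 = -280/281; β₀ = (197·(-56) − 39·(-252))/843 = -1204/843.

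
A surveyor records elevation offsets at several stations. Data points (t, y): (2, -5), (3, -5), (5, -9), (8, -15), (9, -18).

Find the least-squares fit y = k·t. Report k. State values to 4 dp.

k = -1.9235

The normal system XᵀX·[k]ᵀ = Xᵀy is [[183]]·[k]ᵀ = [-352]ᵀ.
k = (-352)/183 = -1.9235.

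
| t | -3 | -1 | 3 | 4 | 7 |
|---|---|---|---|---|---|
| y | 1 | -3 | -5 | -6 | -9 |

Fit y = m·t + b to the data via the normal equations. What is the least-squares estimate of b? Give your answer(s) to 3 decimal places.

b = -2.588

The normal system XᵀX·[m, b]ᵀ = Xᵀy is [[84, 10]; [10, 5]]·[m, b]ᵀ = [-102, -22]ᵀ.
Eliminating b: 5·(row 1) − 10·(row 2) gives 320·m = 5·(-102) − 10·(-22) = -290, so m = -29/32.
Then b = ((-22) − 10·(-29/32))/5 = -207/80.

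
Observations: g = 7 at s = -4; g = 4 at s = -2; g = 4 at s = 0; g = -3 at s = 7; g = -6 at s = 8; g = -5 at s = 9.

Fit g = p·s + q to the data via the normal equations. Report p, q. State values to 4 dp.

p = -0.9563, q = 3.0354

Normal-equation sums: Σs·s = 214, Σs = 18, Σ1 = 6.
For Mᵀg: Σs·g = -150, Σg = 1.
Normal equations: [[214, 18]; [18, 6]]·[p, q]ᵀ = [-150, 1]ᵀ.
Eliminating q: 6·(row 1) − 18·(row 2) gives 960·p = 6·(-150) − 18·1 = -918, so p = -153/160.
Then q = (1 − 18·(-153/160))/6 = 1457/480.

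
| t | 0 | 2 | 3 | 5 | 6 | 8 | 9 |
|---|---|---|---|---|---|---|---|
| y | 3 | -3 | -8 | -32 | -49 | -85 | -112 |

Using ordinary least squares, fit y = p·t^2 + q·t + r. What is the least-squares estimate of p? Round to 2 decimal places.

AᵀA·[p, q, r]ᵀ = Aᵀy reads: 12675·p + 1617·q + 219·r = -17160;  1617·p + 219·q + 33·r = -2172;  219·p + 33·q + 7·r = -286.
Inverting the 3×3 Gram matrix, [p, q, r]ᵀ = [-319/224, 31/224, 341/112]ᵀ.

p = -1.42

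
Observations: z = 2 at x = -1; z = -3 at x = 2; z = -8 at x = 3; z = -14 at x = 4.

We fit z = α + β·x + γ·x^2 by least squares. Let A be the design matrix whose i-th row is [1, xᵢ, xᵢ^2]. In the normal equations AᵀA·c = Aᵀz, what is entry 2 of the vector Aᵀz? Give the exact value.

-88

Entry 2 ↔ basis x, so (Aᵀz)_{2} = Σᵢ (x)·zᵢ = (-1)·(2) + (2)·(-3) + (3)·(-8) + (4)·(-14) = -88.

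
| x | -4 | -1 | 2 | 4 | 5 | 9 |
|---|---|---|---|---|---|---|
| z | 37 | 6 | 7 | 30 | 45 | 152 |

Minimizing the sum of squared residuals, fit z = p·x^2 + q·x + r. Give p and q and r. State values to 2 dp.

Forming MᵀM = [[7715, 861, 143]; [861, 143, 15]; [143, 15, 6]] and Mᵀz = [14543, 1573, 277]ᵀ gives MᵀM·[p, q, r]ᵀ = Mᵀz.
Row-reducing yields p = 147923/75322, q = -77329/75322, r = 72595/37661.

p = 1.96, q = -1.03, r = 1.93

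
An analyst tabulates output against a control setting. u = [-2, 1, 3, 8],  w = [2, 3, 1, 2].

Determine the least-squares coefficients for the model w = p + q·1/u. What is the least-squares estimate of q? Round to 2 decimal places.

The normal equations are: 4·p + (23/24)·q = 8;  (23/24)·p + (793/576)·q = 31/12.
(Σ1 = 4, Σ1/u = 23/24, Σ1/u·1/u = 793/576, Σw = 8, Σ1/u·w = 31/12.)
Eliminating q: (793/576)·(row 1) − (23/24)·(row 2) gives (881/192)·p = (793/576)·8 − (23/24)·(31/12) = 2459/288, so p = 4918/2643.
Then q = ((31/12) − (23/24)·(4918/2643))/(793/576) = 512/881.

q = 0.58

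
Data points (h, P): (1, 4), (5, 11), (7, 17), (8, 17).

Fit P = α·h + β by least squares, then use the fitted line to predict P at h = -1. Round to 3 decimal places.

Compute the Gram sums: Σh·h = 139, Σh = 21, Σ1 = 4.
Moment sums: Σh·P = 314, ΣP = 49.
So AᵀA·[α, β]ᵀ = AᵀP: [[139, 21]; [21, 4]]·[α, β]ᵀ = [314, 49]ᵀ.
det = 139·4 − 21² = 115.
α = (314·4 − 21·49)/115 = 227/115; β = (139·49 − 21·314)/115 = 217/115.
At h = -1: P̂ = (227/115)·(-1) + (217/115)·(1) = -2/23.

P̂ = -0.087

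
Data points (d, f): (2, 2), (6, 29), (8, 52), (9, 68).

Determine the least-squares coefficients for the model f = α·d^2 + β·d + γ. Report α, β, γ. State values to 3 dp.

α = 0.906, β = -0.607, γ = -0.355

Normal-equation sums: Σd^2·d^2 = 11969, Σd^2·d = 1465, Σd^2 = 185, Σd·d = 185, Σd = 25, Σ1 = 4.
Right-hand side: Σd^2·f = 9888, Σd·f = 1206, Σf = 151.
AᵀA·[α, β, γ]ᵀ = Aᵀf becomes [[11969, 1465, 185]; [1465, 185, 25]; [185, 25, 4]]·[α, β, γ]ᵀ = [9888, 1206, 151]ᵀ.
Row-reducing yields α = 337/372, β = -1129/1860, γ = -11/31.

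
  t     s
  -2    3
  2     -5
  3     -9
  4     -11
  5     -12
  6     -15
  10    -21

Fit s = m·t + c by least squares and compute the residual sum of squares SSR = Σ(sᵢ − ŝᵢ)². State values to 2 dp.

Forming XᵀX = [[194, 28]; [28, 7]] and Xᵀs = [-447, -70]ᵀ gives XᵀX·[m, c]ᵀ = Xᵀs.
Eliminating c: 7·(row 1) − 28·(row 2) gives 574·m = 7·(-447) − 28·(-70) = -1169, so m = -167/82.
Then c = ((-70) − 28·(-167/82))/7 = -76/41.
Residuals: 32/41, 38/41, -85/82, -1, 3/82, -38/41, 50/41; SSR = 483/82.

SSR = 5.89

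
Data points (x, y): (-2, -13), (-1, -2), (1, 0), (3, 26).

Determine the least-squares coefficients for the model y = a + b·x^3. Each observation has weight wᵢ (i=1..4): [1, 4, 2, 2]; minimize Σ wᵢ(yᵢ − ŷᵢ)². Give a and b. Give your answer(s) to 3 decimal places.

Compute the Gram sums: Σwᵢ·1 = 9, Σwᵢ·x^3 = 44, Σwᵢ·x^3·x^3 = 1528.
Moment sums: Σwᵢ·y = 31, Σwᵢ·x^3·y = 1516.
So MᵀWM·[a, b]ᵀ = MᵀWy: [[9, 44]; [44, 1528]]·[a, b]ᵀ = [31, 1516]ᵀ.
det = 9·1528 − 44² = 11816.
a = (31·1528 − 44·1516)/11816 = -2417/1477; b = (9·1516 − 44·31)/11816 = 1535/1477.

a = -1.636, b = 1.039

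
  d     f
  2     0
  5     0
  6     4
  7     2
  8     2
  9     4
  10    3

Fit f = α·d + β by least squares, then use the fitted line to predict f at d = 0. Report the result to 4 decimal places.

f̂ = -0.8388

Entries of XᵀX: Σd·d = 359, Σd = 47, Σ1 = 7.
For Xᵀf: Σd·f = 120, Σf = 15.
det = 359·7 − 47² = 304.
α = (120·7 − 47·15)/304 = 135/304; β = (359·15 − 47·120)/304 = -255/304.
At d = 0: f̂ = (135/304)·(0) + (-255/304)·(1) = -255/304.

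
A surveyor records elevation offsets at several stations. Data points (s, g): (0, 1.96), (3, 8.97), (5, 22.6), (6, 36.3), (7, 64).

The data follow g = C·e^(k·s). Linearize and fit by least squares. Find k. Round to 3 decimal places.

k = 0.492

With ln gᵢ as the transformed response and sᵢ as the regressor:
AᵀA = [[119.0000, 21.0000]; [21.0000, 5]], rhs = [72.8345, 13.7355]ᵀ  (here Σs = 21.0000, Σ(s)² = 119.0000, Σln g = 13.7355, Σs·ln g = 72.8345).
Solving (det = 154.0000): k = 0.49174, ln C = 0.68180.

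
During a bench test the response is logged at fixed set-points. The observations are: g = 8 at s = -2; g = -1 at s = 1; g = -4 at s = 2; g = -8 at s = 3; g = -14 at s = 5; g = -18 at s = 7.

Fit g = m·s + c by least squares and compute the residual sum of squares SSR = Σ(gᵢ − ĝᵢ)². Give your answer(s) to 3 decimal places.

Setting ∂/∂m … = 0 gives: 92·m + 16·c = -245;  16·m + 6·c = -37.
(Σs·s = 92, Σs = 16, Σ1 = 6, Σs·g = -245, Σg = -37.)
Eliminating c: 6·(row 1) − 16·(row 2) gives 296·m = 6·(-245) − 16·(-37) = -878, so m = -439/148.
Then c = ((-37) − 16·(-439/148))/6 = 129/74.
Residuals: 12/37, 33/148, 7/37, -125/148, -135/148, 151/148; SSR = 411/148.

SSR = 2.777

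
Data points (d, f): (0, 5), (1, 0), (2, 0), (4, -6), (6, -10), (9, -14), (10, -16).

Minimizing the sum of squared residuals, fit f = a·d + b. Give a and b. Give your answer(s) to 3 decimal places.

Normal-equation sums: Σd·d = 238, Σd = 32, Σ1 = 7.
For Aᵀf: Σd·f = -370, Σf = -41.
Δ = 238·7 − 32² = 642.
a = ((-370)·7 − 32·(-41))/642 = -213/107; b = (238·(-41) − 32·(-370))/642 = 347/107.

a = -1.991, b = 3.243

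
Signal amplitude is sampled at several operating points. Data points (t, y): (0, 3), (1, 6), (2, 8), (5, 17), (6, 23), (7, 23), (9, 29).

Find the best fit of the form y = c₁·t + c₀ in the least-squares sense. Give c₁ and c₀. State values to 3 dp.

c₁ = 2.964, c₀ = 2.869

Entries of MᵀM: Σt·t = 196, Σt = 30, Σ1 = 7.
And Σt·y = 667, Σy = 109.
MᵀM·[c₁, c₀]ᵀ = Mᵀy becomes [[196, 30]; [30, 7]]·[c₁, c₀]ᵀ = [667, 109]ᵀ.
Eliminating c₀: 7·(row 1) − 30·(row 2) gives 472·c₁ = 7·667 − 30·109 = 1399, so c₁ = 1399/472.
Then c₀ = (109 − 30·(1399/472))/7 = 677/236.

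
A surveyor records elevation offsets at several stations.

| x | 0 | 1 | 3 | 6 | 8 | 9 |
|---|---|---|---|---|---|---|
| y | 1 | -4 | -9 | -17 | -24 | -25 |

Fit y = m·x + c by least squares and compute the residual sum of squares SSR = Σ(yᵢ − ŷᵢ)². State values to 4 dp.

Forming AᵀA = [[191, 27]; [27, 6]] and Aᵀy = [-550, -78]ᵀ gives AᵀA·[m, c]ᵀ = Aᵀy.
Eliminating c: 6·(row 1) − 27·(row 2) gives 417·m = 6·(-550) − 27·(-78) = -1194, so m = -398/139.
Then c = ((-78) − 27·(-398/139))/6 = -16/139.
Residuals: 155/139, -142/139, -41/139, 41/139, -136/139, 123/139; SSR = 584/139.

SSR = 4.2014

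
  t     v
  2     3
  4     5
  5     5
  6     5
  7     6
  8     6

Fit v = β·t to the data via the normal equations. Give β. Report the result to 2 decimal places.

β = 0.88

Setting ∂/∂β … = 0 gives: 194·β = 171.
Hence β = 171 / 194 ≈ 0.881443.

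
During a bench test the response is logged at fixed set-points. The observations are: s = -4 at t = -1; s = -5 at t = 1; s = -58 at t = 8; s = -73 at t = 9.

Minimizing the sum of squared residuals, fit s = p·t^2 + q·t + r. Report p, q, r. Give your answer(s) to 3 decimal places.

MᵀM·[p, q, r]ᵀ = Mᵀs reads: 10659·p + 1241·q + 147·r = -9634;  1241·p + 147·q + 17·r = -1122;  147·p + 17·q + 4·r = -140.
(Σt^2·t^2 = 10659, Σt^2·t = 1241, Σt^2 = 147, Σt·t = 147, Σt = 17, Σ1 = 4, Σt^2·s = -9634, Σt·s = -1122, Σs = -140.)
Solving the 3×3 system (Gaussian elimination) gives p = -10789/13178, q = -3961/13178, r = -23950/6589.

p = -0.819, q = -0.301, r = -3.635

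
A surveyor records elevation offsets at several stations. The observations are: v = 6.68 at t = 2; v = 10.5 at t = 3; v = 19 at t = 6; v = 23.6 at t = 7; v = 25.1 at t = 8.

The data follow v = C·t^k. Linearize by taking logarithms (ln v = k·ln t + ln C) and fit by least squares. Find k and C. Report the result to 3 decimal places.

Taking logs, ln v = k·ln t + ln C, so regress ln v on ln t.
Σln t = 7.6089, Σ(ln t)² = 13.0084, Σln v = 13.5790, Σln t·ln v = 22.0286.
Equations: 13.0084·k + 7.6089·ln C = 22.0286;  7.6089·k + 5·ln C = 13.5790.
Slope k = (n·Σln t·ln v − Σln t·Σln v)/(n·Σ(ln t)² − (Σln t)²) = (5·22.0286 − 7.6089·13.5790)/7.1473 = 0.95446; ln C = (Σln v − k·Σln t)/n = 1.26333, so C = exp(1.26333) = 3.53719.

k = 0.954, C = 3.537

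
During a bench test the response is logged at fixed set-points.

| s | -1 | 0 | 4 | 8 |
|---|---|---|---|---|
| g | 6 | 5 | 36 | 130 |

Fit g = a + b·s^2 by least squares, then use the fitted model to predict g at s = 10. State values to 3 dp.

ĝ = 200.582

AᵀA·[a, b]ᵀ = Aᵀg reads: 4·a + 81·b = 177;  81·a + 4353·b = 8902.
Eliminating b: 4353·(row 1) − 81·(row 2) gives 10851·a = 4353·177 − 81·8902 = 49419, so a = 16473/3617.
Then b = (8902 − 81·(16473/3617))/4353 = 21271/10851.
At s = 10: ĝ = (16473/3617)·(1) + (21271/10851)·(100) = 2176519/10851.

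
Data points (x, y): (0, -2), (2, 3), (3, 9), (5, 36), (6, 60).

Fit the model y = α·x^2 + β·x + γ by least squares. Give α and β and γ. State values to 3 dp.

α = 2.149, β = -2.868, γ = -1.433

MᵀM·[α, β, γ]ᵀ = Mᵀy reads: 2018·α + 376·β + 74·γ = 3153;  376·α + 74·β + 16·γ = 573;  74·α + 16·β + 5·γ = 106.
Row-reducing yields α = 331/154, β = -1325/462, γ = -331/231.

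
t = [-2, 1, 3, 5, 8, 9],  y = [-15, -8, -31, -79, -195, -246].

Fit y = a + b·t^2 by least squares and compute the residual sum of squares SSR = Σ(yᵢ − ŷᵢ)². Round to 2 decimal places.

SSR = 2.02

Compute the Gram sums: Σ1 = 6, Σt^2 = 184, Σt^2·t^2 = 11380.
And Σy = -574, Σt^2·y = -34728.
So MᵀM·[a, b]ᵀ = Mᵀy: [[6, 184]; [184, 11380]]·[a, b]ᵀ = [-574, -34728]ᵀ.
Eliminating b: 11380·(row 1) − 184·(row 2) gives 34424·a = 11380·(-574) − 184·(-34728) = -142168, so a = -1367/331.
Then b = ((-34728) − 184·(-1367/331))/11380 = -988/331.
Residuals: 354/331, -293/331, -2/331, -82/331, 54/331, -31/331; SSR = 670/331.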